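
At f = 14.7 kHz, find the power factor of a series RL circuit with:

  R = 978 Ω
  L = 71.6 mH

Step 1 — Angular frequency: ω = 2π·f = 2π·1.47e+04 = 9.236e+04 rad/s.
Step 2 — Component impedances:
  R: Z = R = 978 Ω
  L: Z = jωL = j·9.236e+04·0.0716 = 0 + j6613 Ω
Step 3 — Series combination: Z_total = R + L = 978 + j6613 Ω = 6685∠81.6° Ω.
Step 4 — Power factor: PF = cos(φ) = Re(Z)/|Z| = 978/6685 = 0.1463.
Step 5 — Type: Im(Z) = 6613 ⇒ lagging (phase φ = 81.6°).

PF = 0.1463 (lagging, φ = 81.6°)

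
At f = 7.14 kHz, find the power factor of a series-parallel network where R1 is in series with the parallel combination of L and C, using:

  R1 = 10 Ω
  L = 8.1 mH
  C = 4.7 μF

Step 1 — Angular frequency: ω = 2π·f = 2π·7140 = 4.486e+04 rad/s.
Step 2 — Component impedances:
  R1: Z = R = 10 Ω
  L: Z = jωL = j·4.486e+04·0.0081 = 0 + j363.4 Ω
  C: Z = 1/(jωC) = -j/(ω·C) = 0 - j4.743 Ω
Step 3 — Parallel branch: L || C = 1/(1/L + 1/C) = 0 - j4.805 Ω.
Step 4 — Series with R1: Z_total = R1 + (L || C) = 10 - j4.805 Ω = 11.09∠-25.7° Ω.
Step 5 — Power factor: PF = cos(φ) = Re(Z)/|Z| = 10/11.095 = 0.9013.
Step 6 — Type: Im(Z) = -4.805 ⇒ leading (phase φ = -25.7°).

PF = 0.9013 (leading, φ = -25.7°)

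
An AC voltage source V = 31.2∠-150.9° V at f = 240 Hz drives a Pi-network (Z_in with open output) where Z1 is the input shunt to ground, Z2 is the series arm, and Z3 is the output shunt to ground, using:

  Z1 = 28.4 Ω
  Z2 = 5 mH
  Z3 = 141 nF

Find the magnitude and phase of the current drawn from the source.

Step 1 — Angular frequency: ω = 2π·f = 2π·240 = 1508 rad/s.
Step 2 — Component impedances:
  Z1: Z = R = 28.4 Ω
  Z2: Z = jωL = j·1508·0.005 = 0 + j7.54 Ω
  Z3: Z = 1/(jωC) = -j/(ω·C) = 0 - j4703 Ω
Step 3 — With open output, the series arm Z2 and the output shunt Z3 appear in series to ground: Z2 + Z3 = 0 - j4696 Ω.
Step 4 — Parallel with input shunt Z1: Z_in = Z1 || (Z2 + Z3) = 28.4 - j0.1718 Ω = 28.4∠-0.3° Ω.
Step 5 — Source phasor: V = 31.2∠-150.9° V = -27.26 - j15.17 V.
Step 6 — Ohm's law: I = V / Z_total = (-27.26 - j15.17) / (28.4 - j0.1718) = -0.9567 - j0.5401 A.
Step 7 — Convert to polar: |I| = 1.099 A, ∠I = -150.6°.

I = 1.099∠-150.6° A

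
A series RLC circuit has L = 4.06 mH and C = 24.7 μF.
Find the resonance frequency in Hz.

Step 1 — Resonance condition Im(Z)=0 gives ω₀ = 1/√(LC).
Step 2 — ω₀ = 1/√(0.00406·2.47e-05) = 3158 rad/s.
Step 3 — f₀ = ω₀/(2π) = 502.6 Hz.

f₀ = 502.6 Hz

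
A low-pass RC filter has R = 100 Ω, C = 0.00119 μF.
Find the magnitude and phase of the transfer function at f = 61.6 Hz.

Step 1 — Angular frequency: ω = 2π·61.6 = 387 rad/s.
Step 2 — Transfer function: H(jω) = 1/(1 + jωRC).
Step 3 — Denominator: 1 + jωRC = 1 + j·387·100·1.19e-09 = 1 + j4.606e-05.
Step 4 — H = 1 - j4.606e-05.
Step 5 — Magnitude: |H| = 1 (-0.0 dB); phase: φ = -0.0°.

|H| = 1 (-0.0 dB), φ = -0.0°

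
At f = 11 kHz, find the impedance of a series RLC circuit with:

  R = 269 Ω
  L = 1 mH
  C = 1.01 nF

Step 1 — Angular frequency: ω = 2π·f = 2π·1.1e+04 = 6.912e+04 rad/s.
Step 2 — Component impedances:
  R: Z = R = 269 Ω
  L: Z = jωL = j·6.912e+04·0.001 = 0 + j69.12 Ω
  C: Z = 1/(jωC) = -j/(ω·C) = 0 - j1.433e+04 Ω
Step 3 — Series combination: Z_total = R + L + C = 269 - j1.426e+04 Ω = 1.426e+04∠-88.9° Ω.

Z = 269 - j1.426e+04 Ω = 1.426e+04∠-88.9° Ω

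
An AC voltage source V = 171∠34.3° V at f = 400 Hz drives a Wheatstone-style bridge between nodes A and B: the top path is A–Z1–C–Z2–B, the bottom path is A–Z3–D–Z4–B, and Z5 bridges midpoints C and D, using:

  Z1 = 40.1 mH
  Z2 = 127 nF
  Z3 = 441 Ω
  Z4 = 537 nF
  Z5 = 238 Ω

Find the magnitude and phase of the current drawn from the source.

Step 1 — Angular frequency: ω = 2π·f = 2π·400 = 2513 rad/s.
Step 2 — Component impedances:
  Z1: Z = jωL = j·2513·0.0401 = 0 + j100.8 Ω
  Z2: Z = 1/(jωC) = -j/(ω·C) = 0 - j3133 Ω
  Z3: Z = R = 441 Ω
  Z4: Z = 1/(jωC) = -j/(ω·C) = 0 - j740.9 Ω
  Z5: Z = R = 238 Ω
Step 3 — Bridge requires nodal analysis (the Z5 bridge couples midpoints C and D, so the two paths cannot be reduced to a simple series/parallel combination). Setting node B to ground and injecting 1 A at node A, the 3-node admittance system at A, C, D solves to V_A = Z_AB = 106.9 - j552.2 Ω = 562.4∠-79.0° Ω.
Step 4 — Source phasor: V = 171∠34.3° V = 141.3 + j96.36 V.
Step 5 — Ohm's law: I = V / Z_total = (141.3 + j96.36) / (106.9 - j552.2) = -0.1205 + j0.2791 A.
Step 6 — Convert to polar: |I| = 0.304 A, ∠I = 113.3°.

I = 0.304∠113.3° A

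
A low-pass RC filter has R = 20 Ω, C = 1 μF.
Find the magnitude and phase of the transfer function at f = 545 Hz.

Step 1 — Angular frequency: ω = 2π·545 = 3424 rad/s.
Step 2 — Transfer function: H(jω) = 1/(1 + jωRC).
Step 3 — Denominator: 1 + jωRC = 1 + j·3424·20·1e-06 = 1 + j0.06849.
Step 4 — H = 0.9953 - j0.06817.
Step 5 — Magnitude: |H| = 0.9977 (-0.0 dB); phase: φ = -3.9°.

|H| = 0.9977 (-0.0 dB), φ = -3.9°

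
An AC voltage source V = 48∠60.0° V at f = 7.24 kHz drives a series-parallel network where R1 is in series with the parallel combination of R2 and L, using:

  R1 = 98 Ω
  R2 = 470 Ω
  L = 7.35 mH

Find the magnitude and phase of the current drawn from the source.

Step 1 — Angular frequency: ω = 2π·f = 2π·7240 = 4.549e+04 rad/s.
Step 2 — Component impedances:
  R1: Z = R = 98 Ω
  R2: Z = R = 470 Ω
  L: Z = jωL = j·4.549e+04·0.00735 = 0 + j334.4 Ω
Step 3 — Parallel branch: R2 || L = 1/(1/R2 + 1/L) = 157.9 + j222 Ω.
Step 4 — Series with R1: Z_total = R1 + (R2 || L) = 255.9 + j222 Ω = 338.8∠40.9° Ω.
Step 5 — Source phasor: V = 48∠60.0° V = 24 + j41.57 V.
Step 6 — Ohm's law: I = V / Z_total = (24 + j41.57) / (255.9 + j222) = 0.1339 + j0.04627 A.
Step 7 — Convert to polar: |I| = 0.1417 A, ∠I = 19.1°.

I = 0.1417∠19.1° A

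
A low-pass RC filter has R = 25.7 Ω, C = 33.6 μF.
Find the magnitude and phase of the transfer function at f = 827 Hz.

Step 1 — Angular frequency: ω = 2π·827 = 5196 rad/s.
Step 2 — Transfer function: H(jω) = 1/(1 + jωRC).
Step 3 — Denominator: 1 + jωRC = 1 + j·5196·25.7·3.36e-05 = 1 + j4.487.
Step 4 — H = 0.04732 - j0.2123.
Step 5 — Magnitude: |H| = 0.2175 (-13.2 dB); phase: φ = -77.4°.

|H| = 0.2175 (-13.2 dB), φ = -77.4°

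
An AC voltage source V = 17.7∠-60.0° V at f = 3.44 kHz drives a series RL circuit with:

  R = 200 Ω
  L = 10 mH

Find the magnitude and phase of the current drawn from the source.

Step 1 — Angular frequency: ω = 2π·f = 2π·3440 = 2.161e+04 rad/s.
Step 2 — Component impedances:
  R: Z = R = 200 Ω
  L: Z = jωL = j·2.161e+04·0.01 = 0 + j216.1 Ω
Step 3 — Series combination: Z_total = R + L = 200 + j216.1 Ω = 294.5∠47.2° Ω.
Step 4 — Source phasor: V = 17.7∠-60.0° V = 8.85 - j15.33 V.
Step 5 — Ohm's law: I = V / Z_total = (8.85 - j15.33) / (200 + j216.1) = -0.0178 - j0.05741 A.
Step 6 — Convert to polar: |I| = 0.06011 A, ∠I = -107.2°.

I = 0.06011∠-107.2° A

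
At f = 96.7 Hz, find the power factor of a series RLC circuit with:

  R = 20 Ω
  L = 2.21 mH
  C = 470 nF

Step 1 — Angular frequency: ω = 2π·f = 2π·96.7 = 607.6 rad/s.
Step 2 — Component impedances:
  R: Z = R = 20 Ω
  L: Z = jωL = j·607.6·0.00221 = 0 + j1.343 Ω
  C: Z = 1/(jωC) = -j/(ω·C) = 0 - j3502 Ω
Step 3 — Series combination: Z_total = R + L + C = 20 - j3500 Ω = 3501∠-89.7° Ω.
Step 4 — Power factor: PF = cos(φ) = Re(Z)/|Z| = 20/3501 = 0.005713.
Step 5 — Type: Im(Z) = -3500 ⇒ leading (phase φ = -89.7°).

PF = 0.005713 (leading, φ = -89.7°)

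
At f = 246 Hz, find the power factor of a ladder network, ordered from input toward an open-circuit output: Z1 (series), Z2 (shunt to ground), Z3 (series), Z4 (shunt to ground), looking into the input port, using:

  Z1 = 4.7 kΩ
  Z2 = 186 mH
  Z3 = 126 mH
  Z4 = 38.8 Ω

Step 1 — Angular frequency: ω = 2π·f = 2π·246 = 1546 rad/s.
Step 2 — Component impedances:
  Z1: Z = R = 4700 Ω
  Z2: Z = jωL = j·1546·0.186 = 0 + j287.5 Ω
  Z3: Z = jωL = j·1546·0.126 = 0 + j194.8 Ω
  Z4: Z = R = 38.8 Ω
Step 3 — Ladder network (open output): work backward from the far end, alternating series and parallel combinations. Z_in = 4714 + j117.2 Ω = 4715∠1.4° Ω.
Step 4 — Power factor: PF = cos(φ) = Re(Z)/|Z| = 4713.7/4715.2 = 0.9997.
Step 5 — Type: Im(Z) = 117.2 ⇒ lagging (phase φ = 1.4°).

PF = 0.9997 (lagging, φ = 1.4°)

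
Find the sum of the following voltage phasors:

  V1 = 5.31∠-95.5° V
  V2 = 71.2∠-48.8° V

Step 1 — Convert each phasor to rectangular form:
  V1 = 5.31·(cos(-95.5°) + j·sin(-95.5°)) = -0.5089 - j5.286 V
  V2 = 71.2·(cos(-48.8°) + j·sin(-48.8°)) = 46.9 - j53.57 V
Step 2 — Sum components: V_total = 46.39 - j58.86 V.
Step 3 — Convert to polar: |V_total| = 74.94 V, ∠V_total = -51.8°.

V_total = 74.94∠-51.8° V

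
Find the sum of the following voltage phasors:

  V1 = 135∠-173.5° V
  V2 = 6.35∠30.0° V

Step 1 — Convert each phasor to rectangular form:
  V1 = 135·(cos(-173.5°) + j·sin(-173.5°)) = -134.1 - j15.28 V
  V2 = 6.35·(cos(30.0°) + j·sin(30.0°)) = 5.499 + j3.175 V
Step 2 — Sum components: V_total = -128.6 - j12.11 V.
Step 3 — Convert to polar: |V_total| = 129.2 V, ∠V_total = -174.6°.

V_total = 129.2∠-174.6° V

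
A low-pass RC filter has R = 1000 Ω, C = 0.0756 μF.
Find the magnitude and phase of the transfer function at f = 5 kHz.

Step 1 — Angular frequency: ω = 2π·5000 = 3.142e+04 rad/s.
Step 2 — Transfer function: H(jω) = 1/(1 + jωRC).
Step 3 — Denominator: 1 + jωRC = 1 + j·3.142e+04·1000·7.56e-08 = 1 + j2.375.
Step 4 — H = 0.1506 - j0.3576.
Step 5 — Magnitude: |H| = 0.3881 (-8.2 dB); phase: φ = -67.2°.

|H| = 0.3881 (-8.2 dB), φ = -67.2°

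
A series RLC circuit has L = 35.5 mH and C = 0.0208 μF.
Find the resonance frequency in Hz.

Step 1 — Resonance condition Im(Z)=0 gives ω₀ = 1/√(LC).
Step 2 — ω₀ = 1/√(0.0355·2.08e-08) = 3.68e+04 rad/s.
Step 3 — f₀ = ω₀/(2π) = 5857 Hz.

f₀ = 5857 Hz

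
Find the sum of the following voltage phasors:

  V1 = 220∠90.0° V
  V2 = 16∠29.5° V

Step 1 — Convert each phasor to rectangular form:
  V1 = 220·(cos(90.0°) + j·sin(90.0°)) = 0 + j220 V
  V2 = 16·(cos(29.5°) + j·sin(29.5°)) = 13.93 + j7.879 V
Step 2 — Sum components: V_total = 13.93 + j227.9 V.
Step 3 — Convert to polar: |V_total| = 228.3 V, ∠V_total = 86.5°.

V_total = 228.3∠86.5° V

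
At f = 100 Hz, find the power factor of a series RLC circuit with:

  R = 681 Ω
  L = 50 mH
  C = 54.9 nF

Step 1 — Angular frequency: ω = 2π·f = 2π·100 = 628.3 rad/s.
Step 2 — Component impedances:
  R: Z = R = 681 Ω
  L: Z = jωL = j·628.3·0.05 = 0 + j31.42 Ω
  C: Z = 1/(jωC) = -j/(ω·C) = 0 - j2.899e+04 Ω
Step 3 — Series combination: Z_total = R + L + C = 681 - j2.896e+04 Ω = 2.897e+04∠-88.7° Ω.
Step 4 — Power factor: PF = cos(φ) = Re(Z)/|Z| = 681/2.897e+04 = 0.02351.
Step 5 — Type: Im(Z) = -2.896e+04 ⇒ leading (phase φ = -88.7°).

PF = 0.02351 (leading, φ = -88.7°)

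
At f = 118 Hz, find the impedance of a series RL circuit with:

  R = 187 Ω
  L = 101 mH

Step 1 — Angular frequency: ω = 2π·f = 2π·118 = 741.4 rad/s.
Step 2 — Component impedances:
  R: Z = R = 187 Ω
  L: Z = jωL = j·741.4·0.101 = 0 + j74.88 Ω
Step 3 — Series combination: Z_total = R + L = 187 + j74.88 Ω = 201.4∠21.8° Ω.

Z = 187 + j74.88 Ω = 201.4∠21.8° Ω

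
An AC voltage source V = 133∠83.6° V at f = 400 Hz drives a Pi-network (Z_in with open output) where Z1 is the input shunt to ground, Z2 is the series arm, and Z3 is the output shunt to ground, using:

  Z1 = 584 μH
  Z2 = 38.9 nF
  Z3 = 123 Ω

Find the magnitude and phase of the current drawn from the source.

Step 1 — Angular frequency: ω = 2π·f = 2π·400 = 2513 rad/s.
Step 2 — Component impedances:
  Z1: Z = jωL = j·2513·0.000584 = 0 + j1.468 Ω
  Z2: Z = 1/(jωC) = -j/(ω·C) = 0 - j1.023e+04 Ω
  Z3: Z = R = 123 Ω
Step 3 — With open output, the series arm Z2 and the output shunt Z3 appear in series to ground: Z2 + Z3 = 123 - j1.023e+04 Ω.
Step 4 — Parallel with input shunt Z1: Z_in = Z1 || (Z2 + Z3) = 2.533e-06 + j1.468 Ω = 1.468∠90.0° Ω.
Step 5 — Source phasor: V = 133∠83.6° V = 14.83 + j132.2 V.
Step 6 — Ohm's law: I = V / Z_total = (14.83 + j132.2) / (2.533e-06 + j1.468) = 90.04 - j10.1 A.
Step 7 — Convert to polar: |I| = 90.6 A, ∠I = -6.4°.

I = 90.6∠-6.4° A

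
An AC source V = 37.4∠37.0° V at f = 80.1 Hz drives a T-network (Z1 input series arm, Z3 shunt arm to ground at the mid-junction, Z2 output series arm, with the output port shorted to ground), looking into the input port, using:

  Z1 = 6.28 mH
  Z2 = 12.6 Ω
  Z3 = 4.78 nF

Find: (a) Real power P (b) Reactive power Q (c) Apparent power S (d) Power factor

Step 1 — Angular frequency: ω = 2π·f = 2π·80.1 = 503.3 rad/s.
Step 2 — Component impedances:
  Z1: Z = jωL = j·503.3·0.00628 = 0 + j3.161 Ω
  Z2: Z = R = 12.6 Ω
  Z3: Z = 1/(jωC) = -j/(ω·C) = 0 - j4.157e+05 Ω
Step 3 — With the output port shorted to ground, the output series arm Z2 runs from the junction to ground; the shunt arm Z3 also runs from the junction to ground. They appear in parallel: Z3 || Z2 = 12.6 - j0.0003819 Ω.
Step 4 — Series with input arm Z1: Z_in = Z1 + (Z3 || Z2) = 12.6 + j3.16 Ω = 12.99∠14.1° Ω.
Step 5 — Source phasor: V = 37.4∠37.0° V = 29.87 + j22.51 V.
Step 6 — Current: I = V / Z = 2.652 + j1.121 A = 2.879∠22.9° A.
Step 7 — Complex power: S = V·I* = 104.4 + j26.2 VA.
Step 8 — Real power: P = Re(S) = 104.4 W.
Step 9 — Reactive power: Q = Im(S) = 26.2 VAR.
Step 10 — Apparent power: |S| = 107.7 VA.
Step 11 — Power factor: PF = P/|S| = 0.97 (lagging).

(a) P = 104.4 W  (b) Q = 26.2 VAR  (c) S = 107.7 VA  (d) PF = 0.97 (lagging)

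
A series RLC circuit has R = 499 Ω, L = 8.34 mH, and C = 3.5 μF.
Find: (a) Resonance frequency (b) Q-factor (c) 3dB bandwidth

Step 1 — Resonance condition Im(Z)=0 gives ω₀ = 1/√(LC).
Step 2 — ω₀ = 1/√(0.00834·3.5e-06) = 5853 rad/s.
Step 3 — f₀ = ω₀/(2π) = 931.5 Hz.
Step 4 — Series Q: Q = ω₀L/R = 5853·0.00834/499 = 0.09782.
Step 5 — 3dB bandwidth: Δω = ω₀/Q = 5.983e+04 rad/s; BW = Δω/(2π) = 9523 Hz.

(a) f₀ = 931.5 Hz  (b) Q = 0.09782  (c) BW = 9523 Hz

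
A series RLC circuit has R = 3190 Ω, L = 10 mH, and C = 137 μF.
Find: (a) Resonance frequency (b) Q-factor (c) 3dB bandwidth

Step 1 — Resonance condition Im(Z)=0 gives ω₀ = 1/√(LC).
Step 2 — ω₀ = 1/√(0.01·0.000137) = 854.4 rad/s.
Step 3 — f₀ = ω₀/(2π) = 136 Hz.
Step 4 — Series Q: Q = ω₀L/R = 854.4·0.01/3190 = 0.002678.
Step 5 — 3dB bandwidth: Δω = ω₀/Q = 3.19e+05 rad/s; BW = Δω/(2π) = 5.077e+04 Hz.

(a) f₀ = 136 Hz  (b) Q = 0.002678  (c) BW = 5.077e+04 Hz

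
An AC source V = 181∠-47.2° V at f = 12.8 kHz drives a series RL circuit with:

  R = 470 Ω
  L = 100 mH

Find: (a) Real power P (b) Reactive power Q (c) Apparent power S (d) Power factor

Step 1 — Angular frequency: ω = 2π·f = 2π·1.28e+04 = 8.042e+04 rad/s.
Step 2 — Component impedances:
  R: Z = R = 470 Ω
  L: Z = jωL = j·8.042e+04·0.1 = 0 + j8042 Ω
Step 3 — Series combination: Z_total = R + L = 470 + j8042 Ω = 8056∠86.7° Ω.
Step 4 — Source phasor: V = 181∠-47.2° V = 123 - j132.8 V.
Step 5 — Current: I = V / Z = -0.01557 - j0.0162 A = 0.02247∠-133.9° A.
Step 6 — Complex power: S = V·I* = 0.2372 + j4.06 VA.
Step 7 — Real power: P = Re(S) = 0.2372 W.
Step 8 — Reactive power: Q = Im(S) = 4.06 VAR.
Step 9 — Apparent power: |S| = 4.067 VA.
Step 10 — Power factor: PF = P/|S| = 0.05834 (lagging).

(a) P = 0.2372 W  (b) Q = 4.06 VAR  (c) S = 4.067 VA  (d) PF = 0.05834 (lagging)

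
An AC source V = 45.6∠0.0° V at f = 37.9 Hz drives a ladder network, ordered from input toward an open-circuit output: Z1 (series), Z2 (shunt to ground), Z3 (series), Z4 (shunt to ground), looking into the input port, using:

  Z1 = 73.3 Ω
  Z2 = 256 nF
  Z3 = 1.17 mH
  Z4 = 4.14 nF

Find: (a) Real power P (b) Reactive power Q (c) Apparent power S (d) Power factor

Step 1 — Angular frequency: ω = 2π·f = 2π·37.9 = 238.1 rad/s.
Step 2 — Component impedances:
  Z1: Z = R = 73.3 Ω
  Z2: Z = 1/(jωC) = -j/(ω·C) = 0 - j1.64e+04 Ω
  Z3: Z = jωL = j·238.1·0.00117 = 0 + j0.2786 Ω
  Z4: Z = 1/(jωC) = -j/(ω·C) = 0 - j1.014e+06 Ω
Step 3 — Ladder network (open output): work backward from the far end, alternating series and parallel combinations. Z_in = 73.3 - j1.614e+04 Ω = 1.614e+04∠-89.7° Ω.
Step 4 — Source phasor: V = 45.6∠0.0° V = 45.6 V.
Step 5 — Current: I = V / Z = 1.283e-05 + j0.002825 A = 0.002825∠89.7° A.
Step 6 — Complex power: S = V·I* = 0.0005849 - j0.1288 VA.
Step 7 — Real power: P = Re(S) = 0.0005849 W.
Step 8 — Reactive power: Q = Im(S) = -0.1288 VAR.
Step 9 — Apparent power: |S| = 0.1288 VA.
Step 10 — Power factor: PF = P/|S| = 0.004541 (leading).

(a) P = 0.0005849 W  (b) Q = -0.1288 VAR  (c) S = 0.1288 VA  (d) PF = 0.004541 (leading)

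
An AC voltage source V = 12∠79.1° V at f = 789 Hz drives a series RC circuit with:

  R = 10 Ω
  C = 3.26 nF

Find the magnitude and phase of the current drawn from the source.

Step 1 — Angular frequency: ω = 2π·f = 2π·789 = 4957 rad/s.
Step 2 — Component impedances:
  R: Z = R = 10 Ω
  C: Z = 1/(jωC) = -j/(ω·C) = 0 - j6.188e+04 Ω
Step 3 — Series combination: Z_total = R + C = 10 - j6.188e+04 Ω = 6.188e+04∠-90.0° Ω.
Step 4 — Source phasor: V = 12∠79.1° V = 2.269 + j11.78 V.
Step 5 — Ohm's law: I = V / Z_total = (2.269 + j11.78) / (10 - j6.188e+04) = -0.0001904 + j3.67e-05 A.
Step 6 — Convert to polar: |I| = 0.0001939 A, ∠I = 169.1°.

I = 0.0001939∠169.1° A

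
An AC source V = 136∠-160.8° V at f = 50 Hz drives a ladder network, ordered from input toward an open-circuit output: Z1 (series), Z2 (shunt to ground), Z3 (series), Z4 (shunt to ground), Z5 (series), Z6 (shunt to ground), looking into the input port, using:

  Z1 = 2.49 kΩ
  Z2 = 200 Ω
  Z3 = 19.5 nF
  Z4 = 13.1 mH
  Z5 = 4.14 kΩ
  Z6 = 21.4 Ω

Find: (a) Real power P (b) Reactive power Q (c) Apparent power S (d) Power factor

Step 1 — Angular frequency: ω = 2π·f = 2π·50 = 314.2 rad/s.
Step 2 — Component impedances:
  Z1: Z = R = 2490 Ω
  Z2: Z = R = 200 Ω
  Z3: Z = 1/(jωC) = -j/(ω·C) = 0 - j1.632e+05 Ω
  Z4: Z = jωL = j·314.2·0.0131 = 0 + j4.115 Ω
  Z5: Z = R = 4140 Ω
  Z6: Z = R = 21.4 Ω
Step 3 — Ladder network (open output): work backward from the far end, alternating series and parallel combinations. Z_in = 2690 - j0.2451 Ω = 2690∠-0.0° Ω.
Step 4 — Source phasor: V = 136∠-160.8° V = -128.4 - j44.73 V.
Step 5 — Current: I = V / Z = -0.04774 - j0.01663 A = 0.05056∠-160.8° A.
Step 6 — Complex power: S = V·I* = 6.876 - j0.0006264 VA.
Step 7 — Real power: P = Re(S) = 6.876 W.
Step 8 — Reactive power: Q = Im(S) = -0.0006264 VAR.
Step 9 — Apparent power: |S| = 6.876 VA.
Step 10 — Power factor: PF = P/|S| = 1 (leading).

(a) P = 6.876 W  (b) Q = -0.0006264 VAR  (c) S = 6.876 VA  (d) PF = 1 (leading)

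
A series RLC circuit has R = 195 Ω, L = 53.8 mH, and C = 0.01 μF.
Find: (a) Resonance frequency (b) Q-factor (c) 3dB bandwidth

Step 1 — Resonance condition Im(Z)=0 gives ω₀ = 1/√(LC).
Step 2 — ω₀ = 1/√(0.0538·1e-08) = 4.311e+04 rad/s.
Step 3 — f₀ = ω₀/(2π) = 6862 Hz.
Step 4 — Series Q: Q = ω₀L/R = 4.311e+04·0.0538/195 = 11.89.
Step 5 — 3dB bandwidth: Δω = ω₀/Q = 3625 rad/s; BW = Δω/(2π) = 576.9 Hz.

(a) f₀ = 6862 Hz  (b) Q = 11.89  (c) BW = 576.9 Hz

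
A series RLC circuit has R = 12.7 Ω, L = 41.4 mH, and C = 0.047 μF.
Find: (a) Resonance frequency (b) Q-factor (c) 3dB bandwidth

Step 1 — Resonance condition Im(Z)=0 gives ω₀ = 1/√(LC).
Step 2 — ω₀ = 1/√(0.0414·4.7e-08) = 2.267e+04 rad/s.
Step 3 — f₀ = ω₀/(2π) = 3608 Hz.
Step 4 — Series Q: Q = ω₀L/R = 2.267e+04·0.0414/12.7 = 73.9.
Step 5 — 3dB bandwidth: Δω = ω₀/Q = 306.8 rad/s; BW = Δω/(2π) = 48.82 Hz.

(a) f₀ = 3608 Hz  (b) Q = 73.9  (c) BW = 48.82 Hz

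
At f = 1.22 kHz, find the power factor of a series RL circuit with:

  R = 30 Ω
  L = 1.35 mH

Step 1 — Angular frequency: ω = 2π·f = 2π·1220 = 7665 rad/s.
Step 2 — Component impedances:
  R: Z = R = 30 Ω
  L: Z = jωL = j·7665·0.00135 = 0 + j10.35 Ω
Step 3 — Series combination: Z_total = R + L = 30 + j10.35 Ω = 31.73∠19.0° Ω.
Step 4 — Power factor: PF = cos(φ) = Re(Z)/|Z| = 30/31.735 = 0.9453.
Step 5 — Type: Im(Z) = 10.35 ⇒ lagging (phase φ = 19.0°).

PF = 0.9453 (lagging, φ = 19.0°)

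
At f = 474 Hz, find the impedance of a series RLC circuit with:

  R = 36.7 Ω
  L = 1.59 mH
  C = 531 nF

Step 1 — Angular frequency: ω = 2π·f = 2π·474 = 2978 rad/s.
Step 2 — Component impedances:
  R: Z = R = 36.7 Ω
  L: Z = jωL = j·2978·0.00159 = 0 + j4.735 Ω
  C: Z = 1/(jωC) = -j/(ω·C) = 0 - j632.3 Ω
Step 3 — Series combination: Z_total = R + L + C = 36.7 - j627.6 Ω = 628.7∠-86.7° Ω.

Z = 36.7 - j627.6 Ω = 628.7∠-86.7° Ω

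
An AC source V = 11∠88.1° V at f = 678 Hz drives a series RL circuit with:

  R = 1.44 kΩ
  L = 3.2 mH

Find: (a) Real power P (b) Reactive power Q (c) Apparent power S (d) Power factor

Step 1 — Angular frequency: ω = 2π·f = 2π·678 = 4260 rad/s.
Step 2 — Component impedances:
  R: Z = R = 1440 Ω
  L: Z = jωL = j·4260·0.0032 = 0 + j13.63 Ω
Step 3 — Series combination: Z_total = R + L = 1440 + j13.63 Ω = 1440∠0.5° Ω.
Step 4 — Source phasor: V = 11∠88.1° V = 0.3647 + j10.99 V.
Step 5 — Current: I = V / Z = 0.0003255 + j0.007632 A = 0.007639∠87.6° A.
Step 6 — Complex power: S = V·I* = 0.08402 + j0.0007954 VA.
Step 7 — Real power: P = Re(S) = 0.08402 W.
Step 8 — Reactive power: Q = Im(S) = 0.0007954 VAR.
Step 9 — Apparent power: |S| = 0.08402 VA.
Step 10 — Power factor: PF = P/|S| = 1 (lagging).

(a) P = 0.08402 W  (b) Q = 0.0007954 VAR  (c) S = 0.08402 VA  (d) PF = 1 (lagging)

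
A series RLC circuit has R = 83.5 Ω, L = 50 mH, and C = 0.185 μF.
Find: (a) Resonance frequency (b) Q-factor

Step 1 — Resonance condition Im(Z)=0 gives ω₀ = 1/√(LC).
Step 2 — ω₀ = 1/√(0.05·1.85e-07) = 1.04e+04 rad/s.
Step 3 — f₀ = ω₀/(2π) = 1655 Hz.
Step 4 — Series Q: Q = ω₀L/R = 1.04e+04·0.05/83.5 = 6.226.

(a) f₀ = 1655 Hz  (b) Q = 6.226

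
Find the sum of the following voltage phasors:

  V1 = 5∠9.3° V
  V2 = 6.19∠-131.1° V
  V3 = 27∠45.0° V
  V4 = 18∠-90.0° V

Step 1 — Convert each phasor to rectangular form:
  V1 = 5·(cos(9.3°) + j·sin(9.3°)) = 4.934 + j0.808 V
  V2 = 6.19·(cos(-131.1°) + j·sin(-131.1°)) = -4.069 - j4.665 V
  V3 = 27·(cos(45.0°) + j·sin(45.0°)) = 19.09 + j19.09 V
  V4 = 18·(cos(-90.0°) + j·sin(-90.0°)) = 0 - j18 V
Step 2 — Sum components: V_total = 19.96 - j2.765 V.
Step 3 — Convert to polar: |V_total| = 20.15 V, ∠V_total = -7.9°.

V_total = 20.15∠-7.9° V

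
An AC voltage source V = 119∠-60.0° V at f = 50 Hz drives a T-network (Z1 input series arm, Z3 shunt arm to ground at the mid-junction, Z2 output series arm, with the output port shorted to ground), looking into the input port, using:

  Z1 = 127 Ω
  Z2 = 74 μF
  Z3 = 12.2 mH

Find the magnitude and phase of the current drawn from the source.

Step 1 — Angular frequency: ω = 2π·f = 2π·50 = 314.2 rad/s.
Step 2 — Component impedances:
  Z1: Z = R = 127 Ω
  Z2: Z = 1/(jωC) = -j/(ω·C) = 0 - j43.01 Ω
  Z3: Z = jωL = j·314.2·0.0122 = 0 + j3.833 Ω
Step 3 — With the output port shorted to ground, the output series arm Z2 runs from the junction to ground; the shunt arm Z3 also runs from the junction to ground. They appear in parallel: Z3 || Z2 = 0 + j4.208 Ω.
Step 4 — Series with input arm Z1: Z_in = Z1 + (Z3 || Z2) = 127 + j4.208 Ω = 127.1∠1.9° Ω.
Step 5 — Source phasor: V = 119∠-60.0° V = 59.5 - j103.1 V.
Step 6 — Ohm's law: I = V / Z_total = (59.5 - j103.1) / (127 + j4.208) = 0.4411 - j0.8261 A.
Step 7 — Convert to polar: |I| = 0.9365 A, ∠I = -61.9°.

I = 0.9365∠-61.9° A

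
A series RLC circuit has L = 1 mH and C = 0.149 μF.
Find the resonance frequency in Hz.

Step 1 — Resonance condition Im(Z)=0 gives ω₀ = 1/√(LC).
Step 2 — ω₀ = 1/√(0.001·1.49e-07) = 8.192e+04 rad/s.
Step 3 — f₀ = ω₀/(2π) = 1.304e+04 Hz.

f₀ = 1.304e+04 Hz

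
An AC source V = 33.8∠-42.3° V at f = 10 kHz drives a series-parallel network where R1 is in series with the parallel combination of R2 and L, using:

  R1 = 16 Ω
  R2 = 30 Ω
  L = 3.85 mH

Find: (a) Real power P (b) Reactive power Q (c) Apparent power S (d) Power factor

Step 1 — Angular frequency: ω = 2π·f = 2π·1e+04 = 6.283e+04 rad/s.
Step 2 — Component impedances:
  R1: Z = R = 16 Ω
  R2: Z = R = 30 Ω
  L: Z = jωL = j·6.283e+04·0.00385 = 0 + j241.9 Ω
Step 3 — Parallel branch: R2 || L = 1/(1/R2 + 1/L) = 29.55 + j3.664 Ω.
Step 4 — Series with R1: Z_total = R1 + (R2 || L) = 45.55 + j3.664 Ω = 45.69∠4.6° Ω.
Step 5 — Source phasor: V = 33.8∠-42.3° V = 25 - j22.75 V.
Step 6 — Current: I = V / Z = 0.5054 - j0.5401 A = 0.7397∠-46.9° A.
Step 7 — Complex power: S = V·I* = 24.92 + j2.005 VA.
Step 8 — Real power: P = Re(S) = 24.92 W.
Step 9 — Reactive power: Q = Im(S) = 2.005 VAR.
Step 10 — Apparent power: |S| = 25 VA.
Step 11 — Power factor: PF = P/|S| = 0.9968 (lagging).

(a) P = 24.92 W  (b) Q = 2.005 VAR  (c) S = 25 VA  (d) PF = 0.9968 (lagging)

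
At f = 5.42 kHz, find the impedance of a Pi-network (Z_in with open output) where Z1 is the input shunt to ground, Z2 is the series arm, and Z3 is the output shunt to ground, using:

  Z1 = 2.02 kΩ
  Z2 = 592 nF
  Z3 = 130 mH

Step 1 — Angular frequency: ω = 2π·f = 2π·5420 = 3.405e+04 rad/s.
Step 2 — Component impedances:
  Z1: Z = R = 2020 Ω
  Z2: Z = 1/(jωC) = -j/(ω·C) = 0 - j49.6 Ω
  Z3: Z = jωL = j·3.405e+04·0.13 = 0 + j4427 Ω
Step 3 — With open output, the series arm Z2 and the output shunt Z3 appear in series to ground: Z2 + Z3 = 0 + j4378 Ω.
Step 4 — Parallel with input shunt Z1: Z_in = Z1 || (Z2 + Z3) = 1665 + j768.5 Ω = 1834∠24.8° Ω.

Z = 1665 + j768.5 Ω = 1834∠24.8° Ω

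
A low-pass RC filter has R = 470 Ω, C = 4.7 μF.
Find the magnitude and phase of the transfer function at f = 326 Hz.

Step 1 — Angular frequency: ω = 2π·326 = 2048 rad/s.
Step 2 — Transfer function: H(jω) = 1/(1 + jωRC).
Step 3 — Denominator: 1 + jωRC = 1 + j·2048·470·4.7e-06 = 1 + j4.525.
Step 4 — H = 0.04657 - j0.2107.
Step 5 — Magnitude: |H| = 0.2158 (-13.3 dB); phase: φ = -77.5°.

|H| = 0.2158 (-13.3 dB), φ = -77.5°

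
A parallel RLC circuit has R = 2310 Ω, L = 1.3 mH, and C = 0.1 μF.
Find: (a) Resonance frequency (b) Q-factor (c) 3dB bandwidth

Step 1 — Resonance: ω₀ = 1/√(LC) = 1/√(0.0013·1e-07) = 8.771e+04 rad/s.
Step 2 — f₀ = ω₀/(2π) = 1.396e+04 Hz.
Step 3 — Parallel Q: Q = R/(ω₀L) = 2310/(8.771e+04·0.0013) = 20.26.
Step 4 — Bandwidth: Δω = ω₀/Q = 4329 rad/s; BW = Δω/(2π) = 689 Hz.

(a) f₀ = 1.396e+04 Hz  (b) Q = 20.26  (c) BW = 689 Hz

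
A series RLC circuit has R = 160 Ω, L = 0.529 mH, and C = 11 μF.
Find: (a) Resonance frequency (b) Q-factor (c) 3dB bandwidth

Step 1 — Resonance: ω₀ = 1/√(LC) = 1/√(0.000529·1.1e-05) = 1.311e+04 rad/s.
Step 2 — f₀ = ω₀/(2π) = 2086 Hz.
Step 3 — Series Q: Q = ω₀L/R = 1.311e+04·0.000529/160 = 0.04334.
Step 4 — Bandwidth: Δω = ω₀/Q = 3.025e+05 rad/s; BW = Δω/(2π) = 4.814e+04 Hz.

(a) f₀ = 2086 Hz  (b) Q = 0.04334  (c) BW = 4.814e+04 Hz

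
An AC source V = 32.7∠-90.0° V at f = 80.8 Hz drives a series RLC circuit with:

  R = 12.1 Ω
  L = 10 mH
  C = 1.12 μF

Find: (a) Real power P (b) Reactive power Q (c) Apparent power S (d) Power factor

Step 1 — Angular frequency: ω = 2π·f = 2π·80.8 = 507.7 rad/s.
Step 2 — Component impedances:
  R: Z = R = 12.1 Ω
  L: Z = jωL = j·507.7·0.01 = 0 + j5.077 Ω
  C: Z = 1/(jωC) = -j/(ω·C) = 0 - j1759 Ω
Step 3 — Series combination: Z_total = R + L + C = 12.1 - j1754 Ω = 1754∠-89.6° Ω.
Step 4 — Source phasor: V = 32.7∠-90.0° V = 0 - j32.7 V.
Step 5 — Current: I = V / Z = 0.01865 - j0.0001287 A = 0.01865∠-0.4° A.
Step 6 — Complex power: S = V·I* = 0.004207 - j0.6097 VA.
Step 7 — Real power: P = Re(S) = 0.004207 W.
Step 8 — Reactive power: Q = Im(S) = -0.6097 VAR.
Step 9 — Apparent power: |S| = 0.6097 VA.
Step 10 — Power factor: PF = P/|S| = 0.0069 (leading).

(a) P = 0.004207 W  (b) Q = -0.6097 VAR  (c) S = 0.6097 VA  (d) PF = 0.0069 (leading)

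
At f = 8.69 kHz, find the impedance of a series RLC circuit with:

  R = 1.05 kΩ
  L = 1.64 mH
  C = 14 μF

Step 1 — Angular frequency: ω = 2π·f = 2π·8690 = 5.46e+04 rad/s.
Step 2 — Component impedances:
  R: Z = R = 1050 Ω
  L: Z = jωL = j·5.46e+04·0.00164 = 0 + j89.55 Ω
  C: Z = 1/(jωC) = -j/(ω·C) = 0 - j1.308 Ω
Step 3 — Series combination: Z_total = R + L + C = 1050 + j88.24 Ω = 1054∠4.8° Ω.

Z = 1050 + j88.24 Ω = 1054∠4.8° Ω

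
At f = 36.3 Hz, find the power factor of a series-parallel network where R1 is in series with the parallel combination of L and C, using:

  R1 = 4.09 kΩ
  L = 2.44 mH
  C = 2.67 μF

Step 1 — Angular frequency: ω = 2π·f = 2π·36.3 = 228.1 rad/s.
Step 2 — Component impedances:
  R1: Z = R = 4090 Ω
  L: Z = jωL = j·228.1·0.00244 = 0 + j0.5565 Ω
  C: Z = 1/(jωC) = -j/(ω·C) = 0 - j1642 Ω
Step 3 — Parallel branch: L || C = 1/(1/L + 1/C) = 0 + j0.5567 Ω.
Step 4 — Series with R1: Z_total = R1 + (L || C) = 4090 + j0.5567 Ω = 4090∠0.0° Ω.
Step 5 — Power factor: PF = cos(φ) = Re(Z)/|Z| = 4090/4090 = 1.
Step 6 — Type: Im(Z) = 0.5567 ⇒ lagging (phase φ = 0.0°).

PF = 1 (lagging, φ = 0.0°)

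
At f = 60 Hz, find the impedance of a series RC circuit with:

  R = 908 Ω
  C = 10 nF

Step 1 — Angular frequency: ω = 2π·f = 2π·60 = 377 rad/s.
Step 2 — Component impedances:
  R: Z = R = 908 Ω
  C: Z = 1/(jωC) = -j/(ω·C) = 0 - j2.653e+05 Ω
Step 3 — Series combination: Z_total = R + C = 908 - j2.653e+05 Ω = 2.653e+05∠-89.8° Ω.

Z = 908 - j2.653e+05 Ω = 2.653e+05∠-89.8° Ω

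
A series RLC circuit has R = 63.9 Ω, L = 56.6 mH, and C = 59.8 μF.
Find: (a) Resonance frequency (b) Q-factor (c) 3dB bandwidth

Step 1 — Resonance: ω₀ = 1/√(LC) = 1/√(0.0566·5.98e-05) = 543.6 rad/s.
Step 2 — f₀ = ω₀/(2π) = 86.51 Hz.
Step 3 — Series Q: Q = ω₀L/R = 543.6·0.0566/63.9 = 0.4815.
Step 4 — Bandwidth: Δω = ω₀/Q = 1129 rad/s; BW = Δω/(2π) = 179.7 Hz.

(a) f₀ = 86.51 Hz  (b) Q = 0.4815  (c) BW = 179.7 Hz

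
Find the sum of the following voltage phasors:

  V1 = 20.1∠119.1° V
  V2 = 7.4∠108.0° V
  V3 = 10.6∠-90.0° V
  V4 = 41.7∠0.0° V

Step 1 — Convert each phasor to rectangular form:
  V1 = 20.1·(cos(119.1°) + j·sin(119.1°)) = -9.775 + j17.56 V
  V2 = 7.4·(cos(108.0°) + j·sin(108.0°)) = -2.287 + j7.038 V
  V3 = 10.6·(cos(-90.0°) + j·sin(-90.0°)) = 0 - j10.6 V
  V4 = 41.7·(cos(0.0°) + j·sin(0.0°)) = 41.7 V
Step 2 — Sum components: V_total = 29.64 + j14 V.
Step 3 — Convert to polar: |V_total| = 32.78 V, ∠V_total = 25.3°.

V_total = 32.78∠25.3° V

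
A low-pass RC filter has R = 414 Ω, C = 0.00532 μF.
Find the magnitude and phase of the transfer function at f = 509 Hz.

Step 1 — Angular frequency: ω = 2π·509 = 3198 rad/s.
Step 2 — Transfer function: H(jω) = 1/(1 + jωRC).
Step 3 — Denominator: 1 + jωRC = 1 + j·3198·414·5.32e-09 = 1 + j0.007044.
Step 4 — H = 1 - j0.007043.
Step 5 — Magnitude: |H| = 1 (-0.0 dB); phase: φ = -0.4°.

|H| = 1 (-0.0 dB), φ = -0.4°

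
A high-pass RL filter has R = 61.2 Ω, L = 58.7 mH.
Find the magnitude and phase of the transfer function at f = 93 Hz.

Step 1 — Angular frequency: ω = 2π·93 = 584.3 rad/s.
Step 2 — Transfer function: H(jω) = jωL/(R + jωL).
Step 3 — Numerator jωL = j·34.3; denominator R + jωL = 61.2 + j34.3.
Step 4 — H = 0.239 + j0.4265.
Step 5 — Magnitude: |H| = 0.4889 (-6.2 dB); phase: φ = 60.7°.

|H| = 0.4889 (-6.2 dB), φ = 60.7°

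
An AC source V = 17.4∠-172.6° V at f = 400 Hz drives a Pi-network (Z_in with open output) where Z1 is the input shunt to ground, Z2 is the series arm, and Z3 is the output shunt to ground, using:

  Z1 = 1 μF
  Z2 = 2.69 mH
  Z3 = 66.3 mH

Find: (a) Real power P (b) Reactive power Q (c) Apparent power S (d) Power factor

Step 1 — Angular frequency: ω = 2π·f = 2π·400 = 2513 rad/s.
Step 2 — Component impedances:
  Z1: Z = 1/(jωC) = -j/(ω·C) = 0 - j397.9 Ω
  Z2: Z = jωL = j·2513·0.00269 = 0 + j6.761 Ω
  Z3: Z = jωL = j·2513·0.0663 = 0 + j166.6 Ω
Step 3 — With open output, the series arm Z2 and the output shunt Z3 appear in series to ground: Z2 + Z3 = 0 + j173.4 Ω.
Step 4 — Parallel with input shunt Z1: Z_in = Z1 || (Z2 + Z3) = 0 + j307.3 Ω = 307.3∠90.0° Ω.
Step 5 — Source phasor: V = 17.4∠-172.6° V = -17.26 - j2.241 V.
Step 6 — Current: I = V / Z = -0.007292 + j0.05615 A = 0.05662∠97.4° A.
Step 7 — Complex power: S = V·I* = 0 + j0.9852 VA.
Step 8 — Real power: P = Re(S) = 0 W.
Step 9 — Reactive power: Q = Im(S) = 0.9852 VAR.
Step 10 — Apparent power: |S| = 0.9852 VA.
Step 11 — Power factor: PF = P/|S| = 0 (lagging).

(a) P = 0 W  (b) Q = 0.9852 VAR  (c) S = 0.9852 VA  (d) PF = 0 (lagging)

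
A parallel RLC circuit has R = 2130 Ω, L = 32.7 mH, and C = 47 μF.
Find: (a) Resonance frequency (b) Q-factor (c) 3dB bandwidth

Step 1 — Resonance: ω₀ = 1/√(LC) = 1/√(0.0327·4.7e-05) = 806.6 rad/s.
Step 2 — f₀ = ω₀/(2π) = 128.4 Hz.
Step 3 — Parallel Q: Q = R/(ω₀L) = 2130/(806.6·0.0327) = 80.75.
Step 4 — Bandwidth: Δω = ω₀/Q = 9.989 rad/s; BW = Δω/(2π) = 1.59 Hz.

(a) f₀ = 128.4 Hz  (b) Q = 80.75  (c) BW = 1.59 Hz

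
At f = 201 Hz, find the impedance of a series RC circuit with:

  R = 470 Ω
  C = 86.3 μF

Step 1 — Angular frequency: ω = 2π·f = 2π·201 = 1263 rad/s.
Step 2 — Component impedances:
  R: Z = R = 470 Ω
  C: Z = 1/(jωC) = -j/(ω·C) = 0 - j9.175 Ω
Step 3 — Series combination: Z_total = R + C = 470 - j9.175 Ω = 470.1∠-1.1° Ω.

Z = 470 - j9.175 Ω = 470.1∠-1.1° Ω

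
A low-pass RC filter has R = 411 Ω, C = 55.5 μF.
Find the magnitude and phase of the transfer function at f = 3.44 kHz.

Step 1 — Angular frequency: ω = 2π·3440 = 2.161e+04 rad/s.
Step 2 — Transfer function: H(jω) = 1/(1 + jωRC).
Step 3 — Denominator: 1 + jωRC = 1 + j·2.161e+04·411·5.55e-05 = 1 + j493.
Step 4 — H = 4.114e-06 - j0.002028.
Step 5 — Magnitude: |H| = 0.002028 (-53.9 dB); phase: φ = -89.9°.

|H| = 0.002028 (-53.9 dB), φ = -89.9°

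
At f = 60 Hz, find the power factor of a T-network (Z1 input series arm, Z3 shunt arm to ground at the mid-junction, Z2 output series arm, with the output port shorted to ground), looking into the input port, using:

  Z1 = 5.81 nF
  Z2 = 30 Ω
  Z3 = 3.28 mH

Step 1 — Angular frequency: ω = 2π·f = 2π·60 = 377 rad/s.
Step 2 — Component impedances:
  Z1: Z = 1/(jωC) = -j/(ω·C) = 0 - j4.566e+05 Ω
  Z2: Z = R = 30 Ω
  Z3: Z = jωL = j·377·0.00328 = 0 + j1.237 Ω
Step 3 — With the output port shorted to ground, the output series arm Z2 runs from the junction to ground; the shunt arm Z3 also runs from the junction to ground. They appear in parallel: Z3 || Z2 = 0.05088 + j1.234 Ω.
Step 4 — Series with input arm Z1: Z_in = Z1 + (Z3 || Z2) = 0.05088 - j4.566e+05 Ω = 4.566e+05∠-90.0° Ω.
Step 5 — Power factor: PF = cos(φ) = Re(Z)/|Z| = 0.05088/4.566e+05 = 1.114e-07.
Step 6 — Type: Im(Z) = -4.566e+05 ⇒ leading (phase φ = -90.0°).

PF = 1.114e-07 (leading, φ = -90.0°)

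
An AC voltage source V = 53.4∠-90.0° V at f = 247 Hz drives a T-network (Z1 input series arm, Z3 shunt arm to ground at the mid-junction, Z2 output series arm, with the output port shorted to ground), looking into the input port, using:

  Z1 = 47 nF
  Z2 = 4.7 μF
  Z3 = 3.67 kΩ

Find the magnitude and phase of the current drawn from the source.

Step 1 — Angular frequency: ω = 2π·f = 2π·247 = 1552 rad/s.
Step 2 — Component impedances:
  Z1: Z = 1/(jωC) = -j/(ω·C) = 0 - j1.371e+04 Ω
  Z2: Z = 1/(jωC) = -j/(ω·C) = 0 - j137.1 Ω
  Z3: Z = R = 3670 Ω
Step 3 — With the output port shorted to ground, the output series arm Z2 runs from the junction to ground; the shunt arm Z3 also runs from the junction to ground. They appear in parallel: Z3 || Z2 = 5.114 - j136.9 Ω.
Step 4 — Series with input arm Z1: Z_in = Z1 + (Z3 || Z2) = 5.114 - j1.385e+04 Ω = 1.385e+04∠-90.0° Ω.
Step 5 — Source phasor: V = 53.4∠-90.0° V = 0 - j53.4 V.
Step 6 — Ohm's law: I = V / Z_total = (0 - j53.4) / (5.114 - j1.385e+04) = 0.003857 - j1.424e-06 A.
Step 7 — Convert to polar: |I| = 0.003857 A, ∠I = -0.0°.

I = 0.003857∠-0.0° A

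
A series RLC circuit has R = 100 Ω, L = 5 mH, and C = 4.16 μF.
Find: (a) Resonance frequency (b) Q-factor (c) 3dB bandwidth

Step 1 — Resonance condition Im(Z)=0 gives ω₀ = 1/√(LC).
Step 2 — ω₀ = 1/√(0.005·4.16e-06) = 6934 rad/s.
Step 3 — f₀ = ω₀/(2π) = 1104 Hz.
Step 4 — Series Q: Q = ω₀L/R = 6934·0.005/100 = 0.3467.
Step 5 — 3dB bandwidth: Δω = ω₀/Q = 2e+04 rad/s; BW = Δω/(2π) = 3183 Hz.

(a) f₀ = 1104 Hz  (b) Q = 0.3467  (c) BW = 3183 Hz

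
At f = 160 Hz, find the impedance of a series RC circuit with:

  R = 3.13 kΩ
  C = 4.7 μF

Step 1 — Angular frequency: ω = 2π·f = 2π·160 = 1005 rad/s.
Step 2 — Component impedances:
  R: Z = R = 3130 Ω
  C: Z = 1/(jωC) = -j/(ω·C) = 0 - j211.6 Ω
Step 3 — Series combination: Z_total = R + C = 3130 - j211.6 Ω = 3137∠-3.9° Ω.

Z = 3130 - j211.6 Ω = 3137∠-3.9° Ω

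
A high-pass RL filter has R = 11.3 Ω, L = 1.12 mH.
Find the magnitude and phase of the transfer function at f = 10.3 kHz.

Step 1 — Angular frequency: ω = 2π·1.03e+04 = 6.472e+04 rad/s.
Step 2 — Transfer function: H(jω) = jωL/(R + jωL).
Step 3 — Numerator jωL = j·72.48; denominator R + jωL = 11.3 + j72.48.
Step 4 — H = 0.9763 + j0.1522.
Step 5 — Magnitude: |H| = 0.9881 (-0.1 dB); phase: φ = 8.9°.

|H| = 0.9881 (-0.1 dB), φ = 8.9°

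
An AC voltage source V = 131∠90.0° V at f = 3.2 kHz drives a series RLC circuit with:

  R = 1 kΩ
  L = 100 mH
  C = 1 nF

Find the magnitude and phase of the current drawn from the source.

Step 1 — Angular frequency: ω = 2π·f = 2π·3200 = 2.011e+04 rad/s.
Step 2 — Component impedances:
  R: Z = R = 1000 Ω
  L: Z = jωL = j·2.011e+04·0.1 = 0 + j2011 Ω
  C: Z = 1/(jωC) = -j/(ω·C) = 0 - j4.974e+04 Ω
Step 3 — Series combination: Z_total = R + L + C = 1000 - j4.773e+04 Ω = 4.774e+04∠-88.8° Ω.
Step 4 — Source phasor: V = 131∠90.0° V = 0 + j131 V.
Step 5 — Ohm's law: I = V / Z_total = (0 + j131) / (1000 - j4.773e+04) = -0.002744 + j5.749e-05 A.
Step 6 — Convert to polar: |I| = 0.002744 A, ∠I = 178.8°.

I = 0.002744∠178.8° A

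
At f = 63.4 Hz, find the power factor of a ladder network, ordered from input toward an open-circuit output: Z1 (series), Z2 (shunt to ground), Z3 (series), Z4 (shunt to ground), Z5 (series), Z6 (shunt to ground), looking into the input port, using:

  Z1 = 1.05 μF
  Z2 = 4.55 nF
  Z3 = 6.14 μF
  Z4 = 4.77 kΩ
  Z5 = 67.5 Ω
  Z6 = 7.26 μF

Step 1 — Angular frequency: ω = 2π·f = 2π·63.4 = 398.4 rad/s.
Step 2 — Component impedances:
  Z1: Z = 1/(jωC) = -j/(ω·C) = 0 - j2391 Ω
  Z2: Z = 1/(jωC) = -j/(ω·C) = 0 - j5.517e+05 Ω
  Z3: Z = 1/(jωC) = -j/(ω·C) = 0 - j408.8 Ω
  Z4: Z = R = 4770 Ω
  Z5: Z = R = 67.5 Ω
  Z6: Z = 1/(jωC) = -j/(ω·C) = 0 - j345.8 Ω
Step 3 — Ladder network (open output): work backward from the far end, alternating series and parallel combinations. Z_in = 90.22 - j3133 Ω = 3134∠-88.4° Ω.
Step 4 — Power factor: PF = cos(φ) = Re(Z)/|Z| = 90.223/3134.4 = 0.02878.
Step 5 — Type: Im(Z) = -3133 ⇒ leading (phase φ = -88.4°).

PF = 0.02878 (leading, φ = -88.4°)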